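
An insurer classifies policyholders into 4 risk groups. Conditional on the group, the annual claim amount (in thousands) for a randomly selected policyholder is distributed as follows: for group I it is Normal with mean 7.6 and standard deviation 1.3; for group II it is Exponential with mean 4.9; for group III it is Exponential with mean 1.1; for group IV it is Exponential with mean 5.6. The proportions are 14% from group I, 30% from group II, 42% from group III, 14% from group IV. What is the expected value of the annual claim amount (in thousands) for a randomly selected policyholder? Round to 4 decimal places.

3.7800

Component means — I: 7.6; II: 4.9; III: 1.1; IV: 5.6.
E[X] = 0.14·7.6 + 0.3·4.9 + 0.42·1.1 + 0.14·5.6 = 3.78.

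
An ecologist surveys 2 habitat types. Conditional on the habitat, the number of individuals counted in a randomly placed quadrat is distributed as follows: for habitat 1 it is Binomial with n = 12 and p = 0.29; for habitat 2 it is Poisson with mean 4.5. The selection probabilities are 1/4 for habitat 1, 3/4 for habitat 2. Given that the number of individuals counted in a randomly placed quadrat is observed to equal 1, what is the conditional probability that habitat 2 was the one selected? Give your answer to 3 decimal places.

0.651

Likelihoods P(X=1 | ·): 1: 0.0804306; 2: 0.0499905.
Posterior ∝ prior × likelihood. Numerator for 2: 0.75·0.0499905 = 0.0374929.
Normalizing constant: 0.25·0.0804306 + 0.75·0.0499905 = 0.0576005.
P(2 | observation) = 0.0374929 / 0.0576005 = 0.650912.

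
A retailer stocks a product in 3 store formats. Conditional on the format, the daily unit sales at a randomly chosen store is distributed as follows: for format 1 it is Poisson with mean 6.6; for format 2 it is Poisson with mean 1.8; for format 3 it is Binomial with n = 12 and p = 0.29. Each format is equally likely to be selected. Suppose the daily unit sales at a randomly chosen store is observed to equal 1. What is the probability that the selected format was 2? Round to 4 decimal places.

0.7689

Likelihoods P(X=1 | ·): 1: 0.00897843; 2: 0.297538; 3: 0.0804306.
Posterior ∝ prior × likelihood. Numerator for 2: 0.333333·0.297538 = 0.0991793.
Normalizing constant: 0.333333·0.00897843 + 0.333333·0.297538 + 0.333333·0.0804306 = 0.128982.
P(2 | observation) = 0.0991793 / 0.128982 = 0.768937.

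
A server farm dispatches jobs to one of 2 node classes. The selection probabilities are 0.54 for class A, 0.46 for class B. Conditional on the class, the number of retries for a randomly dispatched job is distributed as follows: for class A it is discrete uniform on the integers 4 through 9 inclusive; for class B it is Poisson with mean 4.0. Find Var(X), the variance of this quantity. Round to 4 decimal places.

Per component, A: μ=6.5, E[X²]=45.1667; B: μ=4, E[X²]=20.
E[X] = 0.54·6.5 + 0.46·4 = 5.35.
E[X²] = 0.54·45.1667 + 0.46·20 = 33.59.
Var(X) = E[X²] − (E[X])² = 33.59 − 28.6225 = 4.9675.

4.9675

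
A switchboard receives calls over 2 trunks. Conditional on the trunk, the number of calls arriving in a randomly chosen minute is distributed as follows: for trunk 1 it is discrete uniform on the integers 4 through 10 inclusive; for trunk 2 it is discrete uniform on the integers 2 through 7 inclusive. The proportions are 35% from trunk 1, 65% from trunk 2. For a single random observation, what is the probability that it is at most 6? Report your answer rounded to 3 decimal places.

Conditional on each trunk, P(X ≤ 6): 1: 0.428571; 2: 0.833333.
By total probability, P(X ≤ 6) = 0.35·0.428571 + 0.65·0.833333 = 0.691667.

0.692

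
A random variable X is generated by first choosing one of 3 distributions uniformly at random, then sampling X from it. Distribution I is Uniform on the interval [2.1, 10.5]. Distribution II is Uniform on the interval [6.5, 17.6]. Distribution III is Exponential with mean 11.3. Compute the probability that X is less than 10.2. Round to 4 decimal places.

Conditional on each component, P(X < 10.2): I: 0.964286; II: 0.333333; III: 0.594508.
By total probability, P(X < 10.2) = 0.333333·0.964286 + 0.333333·0.333333 + 0.333333·0.594508 = 0.630709.

0.6307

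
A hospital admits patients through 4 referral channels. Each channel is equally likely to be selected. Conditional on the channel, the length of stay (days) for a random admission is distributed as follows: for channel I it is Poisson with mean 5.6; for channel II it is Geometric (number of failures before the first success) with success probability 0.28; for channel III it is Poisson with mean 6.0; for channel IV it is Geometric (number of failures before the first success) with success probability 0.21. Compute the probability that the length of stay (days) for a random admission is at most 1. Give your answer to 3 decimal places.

Conditional on each channel, P(X ≤ 1): I: 0.0244059; II: 0.4816; III: 0.0173513; IV: 0.3759.
By total probability, P(X ≤ 1) = 0.25·0.0244059 + 0.25·0.4816 + 0.25·0.0173513 + 0.25·0.3759 = 0.224814.

0.225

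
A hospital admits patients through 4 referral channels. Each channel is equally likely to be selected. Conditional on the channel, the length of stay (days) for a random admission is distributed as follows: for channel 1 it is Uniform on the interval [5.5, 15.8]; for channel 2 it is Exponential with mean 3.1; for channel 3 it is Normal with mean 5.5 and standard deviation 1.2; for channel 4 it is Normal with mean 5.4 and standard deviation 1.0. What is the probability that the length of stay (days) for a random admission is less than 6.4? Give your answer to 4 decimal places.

Conditional on each channel, P(X < 6.4): 1: 0.0873786; 2: 0.87312; 3: 0.773373; 4: 0.841345.
By total probability, P(X < 6.4) = 0.25·0.0873786 + 0.25·0.87312 + 0.25·0.773373 + 0.25·0.841345 = 0.643804.

0.6438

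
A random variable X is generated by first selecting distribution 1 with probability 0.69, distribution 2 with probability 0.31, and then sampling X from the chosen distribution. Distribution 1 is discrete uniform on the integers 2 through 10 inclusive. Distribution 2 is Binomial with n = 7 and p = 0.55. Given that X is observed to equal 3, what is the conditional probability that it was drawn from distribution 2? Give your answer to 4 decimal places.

0.4912

Likelihoods P(X=3 | ·): 1: 0.111111; 2: 0.238785.
Posterior ∝ prior × likelihood. Numerator for 2: 0.31·0.238785 = 0.0740232.
Normalizing constant: 0.69·0.111111 + 0.31·0.238785 = 0.15069.
P(2 | observation) = 0.0740232 / 0.15069 = 0.491229.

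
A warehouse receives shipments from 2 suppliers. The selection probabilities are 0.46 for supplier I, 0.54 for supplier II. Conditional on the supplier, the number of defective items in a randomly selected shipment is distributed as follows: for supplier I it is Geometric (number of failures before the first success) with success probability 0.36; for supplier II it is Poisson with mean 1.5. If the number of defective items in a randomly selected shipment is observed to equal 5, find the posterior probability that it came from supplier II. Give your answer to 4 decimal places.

0.3001

Likelihoods P(X=5 | ·): I: 0.0386547; II: 0.01412.
Posterior ∝ prior × likelihood. Numerator for II: 0.54·0.01412 = 0.00762478.
Normalizing constant: 0.46·0.0386547 + 0.54·0.01412 = 0.0254059.
P(II | observation) = 0.00762478 / 0.0254059 = 0.300118.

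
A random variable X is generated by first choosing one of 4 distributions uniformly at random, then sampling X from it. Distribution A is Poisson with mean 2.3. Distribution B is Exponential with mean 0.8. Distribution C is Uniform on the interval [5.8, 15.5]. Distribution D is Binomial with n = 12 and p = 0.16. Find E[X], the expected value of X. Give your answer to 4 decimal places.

3.9175

Component means — A: 2.3; B: 0.8; C: 10.65; D: 1.92.
E[X] = 0.25·2.3 + 0.25·0.8 + 0.25·10.65 + 0.25·1.92 = 3.9175.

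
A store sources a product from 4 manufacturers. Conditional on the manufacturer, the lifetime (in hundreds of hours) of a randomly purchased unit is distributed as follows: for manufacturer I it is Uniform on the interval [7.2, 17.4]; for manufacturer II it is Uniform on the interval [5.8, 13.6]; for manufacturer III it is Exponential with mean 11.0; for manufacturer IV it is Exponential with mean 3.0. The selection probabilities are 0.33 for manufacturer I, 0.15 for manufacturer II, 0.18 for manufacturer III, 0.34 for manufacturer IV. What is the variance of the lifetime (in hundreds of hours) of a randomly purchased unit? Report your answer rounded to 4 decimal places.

44.8526

Per component, I: μ=12.3, E[X²]=159.96; II: μ=9.7, E[X²]=99.16; III: μ=11, E[X²]=242; IV: μ=3, E[X²]=18.
E[X] = 0.33·12.3 + 0.15·9.7 + 0.18·11 + 0.34·3 = 8.514.
E[X²] = 0.33·159.96 + 0.15·99.16 + 0.18·242 + 0.34·18 = 117.341.
Var(X) = E[X²] − (E[X])² = 117.341 − 72.4882 = 44.8526.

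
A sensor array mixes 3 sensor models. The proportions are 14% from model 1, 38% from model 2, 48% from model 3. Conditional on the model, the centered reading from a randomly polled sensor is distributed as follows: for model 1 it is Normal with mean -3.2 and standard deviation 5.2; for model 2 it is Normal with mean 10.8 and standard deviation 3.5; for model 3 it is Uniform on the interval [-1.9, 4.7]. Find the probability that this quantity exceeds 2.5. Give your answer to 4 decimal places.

Conditional on each model, P(X > 2.5): 1: 0.136506; 2: 0.99114; 3: 0.333333.
By total probability, P(X > 2.5) = 0.14·0.136506 + 0.38·0.99114 + 0.48·0.333333 = 0.555744.

0.5557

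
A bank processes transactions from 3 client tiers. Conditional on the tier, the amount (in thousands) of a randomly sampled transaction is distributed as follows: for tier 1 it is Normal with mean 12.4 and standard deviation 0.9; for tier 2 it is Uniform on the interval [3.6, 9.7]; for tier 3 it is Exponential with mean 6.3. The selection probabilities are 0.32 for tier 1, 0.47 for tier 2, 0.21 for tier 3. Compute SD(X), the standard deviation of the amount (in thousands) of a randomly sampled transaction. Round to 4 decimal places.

Per component, 1: μ=12.4, E[X²]=154.57; 2: μ=6.65, E[X²]=47.3233; 3: μ=6.3, E[X²]=79.38.
E[X] = 0.32·12.4 + 0.47·6.65 + 0.21·6.3 = 8.4165.
E[X²] = 0.32·154.57 + 0.47·47.3233 + 0.21·79.38 = 88.3742.
Var(X) = E[X²] − (E[X])² = 88.3742 − 70.8375 = 17.5367.
SD(X) = √17.5367 = 4.18768.

4.1877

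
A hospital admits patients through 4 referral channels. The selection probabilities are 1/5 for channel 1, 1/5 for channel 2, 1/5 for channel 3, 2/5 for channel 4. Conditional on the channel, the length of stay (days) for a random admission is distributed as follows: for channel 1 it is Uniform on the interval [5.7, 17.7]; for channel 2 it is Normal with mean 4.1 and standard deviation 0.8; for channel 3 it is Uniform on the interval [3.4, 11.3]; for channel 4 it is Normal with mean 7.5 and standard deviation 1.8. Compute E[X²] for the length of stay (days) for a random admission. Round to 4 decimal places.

68.9087

For each component E[X²] = Var + (mean)², giving 1: 148.89; 2: 17.45; 3: 59.2233; 4: 59.49.
Overall E[X²] = 0.2·148.89 + 0.2·17.45 + 0.2·59.2233 + 0.4·59.49 = 68.9087.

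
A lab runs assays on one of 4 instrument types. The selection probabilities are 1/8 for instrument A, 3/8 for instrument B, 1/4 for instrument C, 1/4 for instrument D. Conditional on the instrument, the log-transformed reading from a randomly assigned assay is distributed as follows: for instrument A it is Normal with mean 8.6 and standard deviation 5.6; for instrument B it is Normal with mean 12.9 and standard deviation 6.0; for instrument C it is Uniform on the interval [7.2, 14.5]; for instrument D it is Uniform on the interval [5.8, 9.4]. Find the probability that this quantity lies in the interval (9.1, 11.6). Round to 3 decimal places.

Conditional on each instrument, P(9.1 < X < 11.6): A: 0.168349; B: 0.150976; C: 0.342466; D: 0.0833333.
By total probability, P(9.1 < X < 11.6) = 0.125·0.168349 + 0.375·0.150976 + 0.25·0.342466 + 0.25·0.0833333 = 0.184109.

0.184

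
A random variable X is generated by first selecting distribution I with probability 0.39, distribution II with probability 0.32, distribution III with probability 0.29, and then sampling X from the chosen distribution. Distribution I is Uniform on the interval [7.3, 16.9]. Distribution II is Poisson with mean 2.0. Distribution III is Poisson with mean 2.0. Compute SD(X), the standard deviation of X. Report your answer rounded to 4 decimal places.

5.3370

Per component, I: μ=12.1, E[X²]=154.09; II: μ=2, E[X²]=6; III: μ=2, E[X²]=6.
E[X] = 0.39·12.1 + 0.32·2 + 0.29·2 = 5.939.
E[X²] = 0.39·154.09 + 0.32·6 + 0.29·6 = 63.7551.
Var(X) = E[X²] − (E[X])² = 63.7551 − 35.2717 = 28.4834.
SD(X) = √28.4834 = 5.33698.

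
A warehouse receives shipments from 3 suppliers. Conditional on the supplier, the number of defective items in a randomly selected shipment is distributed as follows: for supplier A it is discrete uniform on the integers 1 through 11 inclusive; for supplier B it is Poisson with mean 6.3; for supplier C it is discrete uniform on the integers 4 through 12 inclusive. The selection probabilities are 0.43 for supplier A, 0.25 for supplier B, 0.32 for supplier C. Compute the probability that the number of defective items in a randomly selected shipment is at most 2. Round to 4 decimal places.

0.0906

Conditional on each supplier, P(X ≤ 2): A: 0.181818; B: 0.0498465; C: 0.
By total probability, P(X ≤ 2) = 0.43·0.181818 + 0.25·0.0498465 + 0.32·0 = 0.0906434.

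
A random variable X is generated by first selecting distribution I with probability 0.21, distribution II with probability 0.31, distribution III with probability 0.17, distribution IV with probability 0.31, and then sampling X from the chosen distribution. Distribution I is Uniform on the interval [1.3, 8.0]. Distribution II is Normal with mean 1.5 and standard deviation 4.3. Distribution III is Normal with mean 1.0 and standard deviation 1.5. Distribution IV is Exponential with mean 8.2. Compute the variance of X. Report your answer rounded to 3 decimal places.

36.745

Per component, I: μ=4.65, E[X²]=25.3633; II: μ=1.5, E[X²]=20.74; III: μ=1, E[X²]=3.25; IV: μ=8.2, E[X²]=134.48.
E[X] = 0.21·4.65 + 0.31·1.5 + 0.17·1 + 0.31·8.2 = 4.1535.
E[X²] = 0.21·25.3633 + 0.31·20.74 + 0.17·3.25 + 0.31·134.48 = 53.997.
Var(X) = E[X²] − (E[X])² = 53.997 − 17.2516 = 36.7454.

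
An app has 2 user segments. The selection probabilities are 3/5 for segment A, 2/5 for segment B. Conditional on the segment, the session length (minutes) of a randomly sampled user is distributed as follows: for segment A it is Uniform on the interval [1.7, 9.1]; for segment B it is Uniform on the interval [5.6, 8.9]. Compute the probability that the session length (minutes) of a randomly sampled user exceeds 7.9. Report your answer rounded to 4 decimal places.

Conditional on each segment, P(X > 7.9): A: 0.162162; B: 0.30303.
By total probability, P(X > 7.9) = 0.6·0.162162 + 0.4·0.30303 = 0.218509.

0.2185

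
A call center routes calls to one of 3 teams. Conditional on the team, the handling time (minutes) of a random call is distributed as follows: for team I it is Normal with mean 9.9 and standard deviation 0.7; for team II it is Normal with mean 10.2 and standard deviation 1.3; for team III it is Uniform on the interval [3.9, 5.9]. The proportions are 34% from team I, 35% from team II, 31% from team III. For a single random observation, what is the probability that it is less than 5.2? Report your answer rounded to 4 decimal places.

Conditional on each team, P(X < 5.2): I: 9.4495e-12; II: 5.99932e-05; III: 0.65.
By total probability, P(X < 5.2) = 0.34·9.4495e-12 + 0.35·5.99932e-05 + 0.31·0.65 = 0.201521.

0.2015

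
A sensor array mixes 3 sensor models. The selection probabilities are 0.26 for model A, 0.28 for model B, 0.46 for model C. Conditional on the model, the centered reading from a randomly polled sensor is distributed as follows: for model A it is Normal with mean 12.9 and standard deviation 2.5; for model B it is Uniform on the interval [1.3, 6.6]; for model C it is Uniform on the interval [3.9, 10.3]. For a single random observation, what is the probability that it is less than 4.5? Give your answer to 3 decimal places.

Conditional on each model, P(X < 4.5): A: 0.000389712; B: 0.603774; C: 0.09375.
By total probability, P(X < 4.5) = 0.26·0.000389712 + 0.28·0.603774 + 0.46·0.09375 = 0.212283.

0.212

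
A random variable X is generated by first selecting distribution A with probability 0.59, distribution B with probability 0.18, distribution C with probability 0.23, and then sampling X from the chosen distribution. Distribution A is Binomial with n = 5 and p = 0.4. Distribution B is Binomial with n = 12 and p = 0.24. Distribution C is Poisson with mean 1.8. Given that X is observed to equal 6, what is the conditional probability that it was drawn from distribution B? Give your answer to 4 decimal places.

Likelihoods P(X=6 | ·): A: 0; B: 0.0340268; C: 0.00780859.
Posterior ∝ prior × likelihood. Numerator for B: 0.18·0.0340268 = 0.00612482.
Normalizing constant: 0.59·0 + 0.18·0.0340268 + 0.23·0.00780859 = 0.0079208.
P(B | observation) = 0.00612482 / 0.0079208 = 0.773258.

0.7733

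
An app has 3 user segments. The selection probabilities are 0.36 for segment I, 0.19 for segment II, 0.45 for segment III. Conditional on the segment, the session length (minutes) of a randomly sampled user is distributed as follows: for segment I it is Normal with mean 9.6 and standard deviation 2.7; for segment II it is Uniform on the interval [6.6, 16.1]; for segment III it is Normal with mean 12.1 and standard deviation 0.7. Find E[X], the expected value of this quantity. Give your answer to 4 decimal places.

Component means — I: 9.6; II: 11.35; III: 12.1.
E[X] = 0.36·9.6 + 0.19·11.35 + 0.45·12.1 = 11.0575.

11.0575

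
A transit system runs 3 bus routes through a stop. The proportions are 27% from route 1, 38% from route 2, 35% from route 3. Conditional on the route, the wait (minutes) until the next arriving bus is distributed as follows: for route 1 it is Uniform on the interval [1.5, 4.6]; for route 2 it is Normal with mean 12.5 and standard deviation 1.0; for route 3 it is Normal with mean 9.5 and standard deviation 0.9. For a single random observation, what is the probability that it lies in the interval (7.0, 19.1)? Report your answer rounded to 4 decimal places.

0.7290

Conditional on each route, P(7.0 < X < 19.1): 1: 0; 2: 1; 3: 0.997263.
By total probability, P(7.0 < X < 19.1) = 0.27·0 + 0.38·1 + 0.35·0.997263 = 0.729042.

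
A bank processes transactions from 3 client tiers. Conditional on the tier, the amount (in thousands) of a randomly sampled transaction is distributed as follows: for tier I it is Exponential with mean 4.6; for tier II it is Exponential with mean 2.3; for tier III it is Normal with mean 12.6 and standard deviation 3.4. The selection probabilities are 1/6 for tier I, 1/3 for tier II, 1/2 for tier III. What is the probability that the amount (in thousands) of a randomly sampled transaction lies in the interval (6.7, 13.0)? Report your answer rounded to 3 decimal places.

Conditional on each tier, P(6.7 < X < 13.0): I: 0.173801; II: 0.0508003; III: 0.505482.
By total probability, P(6.7 < X < 13.0) = 0.166667·0.173801 + 0.333333·0.0508003 + 0.5·0.505482 = 0.298641.

0.299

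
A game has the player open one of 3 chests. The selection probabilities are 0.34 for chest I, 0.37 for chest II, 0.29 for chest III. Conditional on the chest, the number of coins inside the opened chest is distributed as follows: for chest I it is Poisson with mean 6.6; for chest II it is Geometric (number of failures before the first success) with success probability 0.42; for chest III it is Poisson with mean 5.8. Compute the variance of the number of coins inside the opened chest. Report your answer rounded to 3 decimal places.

Per component, I: μ=6.6, E[X²]=50.16; II: μ=1.38095, E[X²]=5.19501; III: μ=5.8, E[X²]=39.44.
E[X] = 0.34·6.6 + 0.37·1.38095 + 0.29·5.8 = 4.43695.
E[X²] = 0.34·50.16 + 0.37·5.19501 + 0.29·39.44 = 30.4142.
Var(X) = E[X²] − (E[X])² = 30.4142 − 19.6865 = 10.7276.

10.728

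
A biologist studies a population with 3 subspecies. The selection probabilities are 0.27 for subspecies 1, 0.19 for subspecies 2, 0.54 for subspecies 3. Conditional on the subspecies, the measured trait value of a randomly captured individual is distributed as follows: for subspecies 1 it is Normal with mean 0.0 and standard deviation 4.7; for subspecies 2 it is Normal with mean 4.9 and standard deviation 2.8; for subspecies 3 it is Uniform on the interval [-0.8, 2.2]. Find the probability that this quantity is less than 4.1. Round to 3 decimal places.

0.832

Conditional on each subspecies, P(X < 4.1): 1: 0.808489; 2: 0.387548; 3: 1.
By total probability, P(X < 4.1) = 0.27·0.808489 + 0.19·0.387548 + 0.54·1 = 0.831926.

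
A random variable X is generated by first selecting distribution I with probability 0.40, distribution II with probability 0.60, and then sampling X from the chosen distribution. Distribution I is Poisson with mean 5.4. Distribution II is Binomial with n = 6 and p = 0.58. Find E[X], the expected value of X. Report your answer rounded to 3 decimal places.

4.248

Component means — I: 5.4; II: 3.48.
E[X] = 0.4·5.4 + 0.6·3.48 = 4.248.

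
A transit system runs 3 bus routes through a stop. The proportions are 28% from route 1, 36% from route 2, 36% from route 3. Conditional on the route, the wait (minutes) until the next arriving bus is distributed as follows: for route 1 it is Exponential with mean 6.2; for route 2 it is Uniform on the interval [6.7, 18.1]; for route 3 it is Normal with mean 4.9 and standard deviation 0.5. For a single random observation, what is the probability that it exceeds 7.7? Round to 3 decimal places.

Conditional on each route, P(X > 7.7): 1: 0.288825; 2: 0.912281; 3: 1.07176e-08.
By total probability, P(X > 7.7) = 0.28·0.288825 + 0.36·0.912281 + 0.36·1.07176e-08 = 0.409292.

0.409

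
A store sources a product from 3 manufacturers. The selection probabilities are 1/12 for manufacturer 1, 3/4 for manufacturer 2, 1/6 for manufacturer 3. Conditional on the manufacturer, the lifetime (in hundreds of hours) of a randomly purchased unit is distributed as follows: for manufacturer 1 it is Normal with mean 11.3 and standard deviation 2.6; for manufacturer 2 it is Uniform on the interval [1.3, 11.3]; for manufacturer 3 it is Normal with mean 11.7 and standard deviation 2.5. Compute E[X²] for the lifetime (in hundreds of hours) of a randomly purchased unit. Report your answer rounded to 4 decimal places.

For each component E[X²] = Var + (mean)², giving 1: 134.45; 2: 48.0233; 3: 143.14.
Overall E[X²] = 0.0833333·134.45 + 0.75·48.0233 + 0.166667·143.14 = 71.0783.

71.0783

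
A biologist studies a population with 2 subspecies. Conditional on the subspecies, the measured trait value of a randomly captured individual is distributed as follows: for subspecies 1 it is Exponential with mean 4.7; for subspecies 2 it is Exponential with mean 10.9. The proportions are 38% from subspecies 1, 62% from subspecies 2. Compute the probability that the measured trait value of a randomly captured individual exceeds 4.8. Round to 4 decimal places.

0.5360

Conditional on each subspecies, P(X > 4.8): 1: 0.360135; 2: 0.6438.
By total probability, P(X > 4.8) = 0.38·0.360135 + 0.62·0.6438 = 0.536007.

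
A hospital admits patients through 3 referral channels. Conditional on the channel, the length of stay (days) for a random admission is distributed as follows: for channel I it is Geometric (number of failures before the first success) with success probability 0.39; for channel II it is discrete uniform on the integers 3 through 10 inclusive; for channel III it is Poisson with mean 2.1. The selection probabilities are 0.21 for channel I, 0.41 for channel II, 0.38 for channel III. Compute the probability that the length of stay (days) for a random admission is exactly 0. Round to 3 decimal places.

0.128

Conditional on each channel, P(X = 0): I: 0.39; II: 0; III: 0.122456.
By total probability, P(X = 0) = 0.21·0.39 + 0.41·0 + 0.38·0.122456 = 0.128433.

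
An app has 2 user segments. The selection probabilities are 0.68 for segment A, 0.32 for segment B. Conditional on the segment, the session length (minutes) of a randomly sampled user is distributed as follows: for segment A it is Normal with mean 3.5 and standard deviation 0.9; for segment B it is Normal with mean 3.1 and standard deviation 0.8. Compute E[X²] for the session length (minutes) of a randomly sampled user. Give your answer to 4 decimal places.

12.1608

For each component E[X²] = Var + (mean)², giving A: 13.06; B: 10.25.
Overall E[X²] = 0.68·13.06 + 0.32·10.25 = 12.1608.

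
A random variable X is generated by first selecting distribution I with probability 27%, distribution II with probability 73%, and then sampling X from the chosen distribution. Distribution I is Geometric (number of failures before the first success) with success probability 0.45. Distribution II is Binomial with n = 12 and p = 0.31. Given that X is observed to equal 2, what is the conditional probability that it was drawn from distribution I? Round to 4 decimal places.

Likelihoods P(X=2 | ·): I: 0.136125; II: 0.155152.
Posterior ∝ prior × likelihood. Numerator for I: 0.27·0.136125 = 0.0367538.
Normalizing constant: 0.27·0.136125 + 0.73·0.155152 = 0.150015.
P(I | observation) = 0.0367538 / 0.150015 = 0.245001.

0.2450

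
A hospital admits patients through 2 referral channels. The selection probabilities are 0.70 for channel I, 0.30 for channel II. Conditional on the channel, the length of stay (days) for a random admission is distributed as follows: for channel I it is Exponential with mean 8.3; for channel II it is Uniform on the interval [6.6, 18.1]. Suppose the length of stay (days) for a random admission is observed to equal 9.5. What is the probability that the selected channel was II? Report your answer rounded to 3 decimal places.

0.493

Likelihoods f(9.5 | ·): I: 0.0383564; II: 0.0869565.
Posterior ∝ prior × likelihood. Numerator for II: 0.3·0.0869565 = 0.026087.
Normalizing constant: 0.7·0.0383564 + 0.3·0.0869565 = 0.0529364.
P(II | observation) = 0.026087 / 0.0529364 = 0.492798.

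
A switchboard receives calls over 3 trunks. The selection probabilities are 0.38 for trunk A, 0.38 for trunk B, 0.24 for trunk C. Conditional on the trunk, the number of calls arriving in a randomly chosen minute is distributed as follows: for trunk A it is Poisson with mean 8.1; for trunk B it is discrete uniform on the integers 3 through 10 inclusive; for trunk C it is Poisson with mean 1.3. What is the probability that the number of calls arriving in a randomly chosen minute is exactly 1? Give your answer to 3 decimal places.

0.086

Conditional on each trunk, P(X = 1): A: 0.00245867; B: 0; C: 0.354291.
By total probability, P(X = 1) = 0.38·0.00245867 + 0.38·0 + 0.24·0.354291 = 0.0859642.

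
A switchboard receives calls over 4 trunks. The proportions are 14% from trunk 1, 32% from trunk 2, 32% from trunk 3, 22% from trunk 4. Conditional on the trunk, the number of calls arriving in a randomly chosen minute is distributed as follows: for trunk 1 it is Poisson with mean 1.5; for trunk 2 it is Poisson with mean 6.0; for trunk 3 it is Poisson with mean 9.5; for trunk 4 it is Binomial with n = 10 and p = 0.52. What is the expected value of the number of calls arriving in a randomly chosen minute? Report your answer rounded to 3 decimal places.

Component means — 1: 1.5; 2: 6; 3: 9.5; 4: 5.2.
E[X] = 0.14·1.5 + 0.32·6 + 0.32·9.5 + 0.22·5.2 = 6.314.

6.314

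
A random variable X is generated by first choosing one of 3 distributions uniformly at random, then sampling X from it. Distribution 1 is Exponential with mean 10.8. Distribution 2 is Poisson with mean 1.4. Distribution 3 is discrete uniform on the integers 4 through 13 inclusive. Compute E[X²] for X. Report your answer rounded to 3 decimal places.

For each component E[X²] = Var + (mean)², giving 1: 233.28; 2: 3.36; 3: 80.5.
Overall E[X²] = 0.333333·233.28 + 0.333333·3.36 + 0.333333·80.5 = 105.713.

105.713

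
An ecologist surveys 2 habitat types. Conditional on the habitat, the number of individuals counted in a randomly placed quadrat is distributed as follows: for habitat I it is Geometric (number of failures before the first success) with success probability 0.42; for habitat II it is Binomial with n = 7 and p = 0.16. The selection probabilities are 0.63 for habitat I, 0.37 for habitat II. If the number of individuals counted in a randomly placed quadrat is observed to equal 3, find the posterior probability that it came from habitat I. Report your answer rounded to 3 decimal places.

Likelihoods P(X=3 | ·): I: 0.081947; II: 0.0713748.
Posterior ∝ prior × likelihood. Numerator for I: 0.63·0.081947 = 0.0516266.
Normalizing constant: 0.63·0.081947 + 0.37·0.0713748 = 0.0780353.
P(I | observation) = 0.0516266 / 0.0780353 = 0.66158.

0.662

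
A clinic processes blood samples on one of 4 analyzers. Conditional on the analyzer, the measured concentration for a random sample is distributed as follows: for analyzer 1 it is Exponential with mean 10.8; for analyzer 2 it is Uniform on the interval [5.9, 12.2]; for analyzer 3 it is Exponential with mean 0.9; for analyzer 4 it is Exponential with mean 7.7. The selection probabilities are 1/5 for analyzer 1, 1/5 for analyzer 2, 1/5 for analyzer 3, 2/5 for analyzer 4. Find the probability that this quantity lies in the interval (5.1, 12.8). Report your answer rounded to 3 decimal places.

0.395

Conditional on each analyzer, P(5.1 < X < 12.8): 1: 0.317925; 2: 1; 3: 0.00345871; 4: 0.32595.
By total probability, P(5.1 < X < 12.8) = 0.2·0.317925 + 0.2·1 + 0.2·0.00345871 + 0.4·0.32595 = 0.394657.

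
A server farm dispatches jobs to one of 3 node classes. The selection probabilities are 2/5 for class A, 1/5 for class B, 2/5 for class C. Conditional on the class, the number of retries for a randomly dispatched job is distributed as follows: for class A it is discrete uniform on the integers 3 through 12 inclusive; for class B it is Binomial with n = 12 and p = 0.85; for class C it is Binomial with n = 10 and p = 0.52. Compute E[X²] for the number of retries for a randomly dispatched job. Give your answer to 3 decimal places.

58.728

For each component E[X²] = Var + (mean)², giving A: 64.5; B: 105.57; C: 29.536.
Overall E[X²] = 0.4·64.5 + 0.2·105.57 + 0.4·29.536 = 58.7284.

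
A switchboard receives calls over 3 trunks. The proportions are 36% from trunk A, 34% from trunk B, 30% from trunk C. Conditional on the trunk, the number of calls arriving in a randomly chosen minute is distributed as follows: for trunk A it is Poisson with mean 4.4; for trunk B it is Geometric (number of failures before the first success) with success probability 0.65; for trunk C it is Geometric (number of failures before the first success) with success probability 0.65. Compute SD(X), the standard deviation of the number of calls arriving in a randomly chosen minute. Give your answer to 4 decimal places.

2.3558

Per component, A: μ=4.4, E[X²]=23.76; B: μ=0.538462, E[X²]=1.11834; C: μ=0.538462, E[X²]=1.11834.
E[X] = 0.36·4.4 + 0.34·0.538462 + 0.3·0.538462 = 1.92862.
E[X²] = 0.36·23.76 + 0.34·1.11834 + 0.3·1.11834 = 9.26934.
Var(X) = E[X²] − (E[X])² = 9.26934 − 3.71956 = 5.54978.
SD(X) = √5.54978 = 2.3558.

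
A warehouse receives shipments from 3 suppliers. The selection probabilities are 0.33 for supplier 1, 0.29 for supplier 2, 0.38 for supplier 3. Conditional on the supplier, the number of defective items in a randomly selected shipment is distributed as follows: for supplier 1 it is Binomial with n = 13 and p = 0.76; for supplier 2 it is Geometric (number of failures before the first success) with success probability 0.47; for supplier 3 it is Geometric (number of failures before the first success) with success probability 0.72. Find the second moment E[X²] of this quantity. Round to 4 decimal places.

34.3225

For each component E[X²] = Var + (mean)², giving 1: 99.9856; 2: 3.67089; 3: 0.691358.
Overall E[X²] = 0.33·99.9856 + 0.29·3.67089 + 0.38·0.691358 = 34.3225.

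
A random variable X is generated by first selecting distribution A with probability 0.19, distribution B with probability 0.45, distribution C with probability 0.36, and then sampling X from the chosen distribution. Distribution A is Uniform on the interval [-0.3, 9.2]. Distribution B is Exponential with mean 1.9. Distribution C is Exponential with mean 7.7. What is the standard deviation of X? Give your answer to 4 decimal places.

5.5791

Per component, A: μ=4.45, E[X²]=27.3233; B: μ=1.9, E[X²]=7.22; C: μ=7.7, E[X²]=118.58.
E[X] = 0.19·4.45 + 0.45·1.9 + 0.36·7.7 = 4.4725.
E[X²] = 0.19·27.3233 + 0.45·7.22 + 0.36·118.58 = 51.1292.
Var(X) = E[X²] − (E[X])² = 51.1292 − 20.0033 = 31.126.
SD(X) = √31.126 = 5.57907.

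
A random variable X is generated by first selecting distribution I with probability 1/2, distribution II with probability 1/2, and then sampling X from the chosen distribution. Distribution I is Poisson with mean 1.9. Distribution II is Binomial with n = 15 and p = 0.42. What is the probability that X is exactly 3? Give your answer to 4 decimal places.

0.1099

Conditional on each component, P(X = 3): I: 0.170982; II: 0.0488534.
By total probability, P(X = 3) = 0.5·0.170982 + 0.5·0.0488534 = 0.109918.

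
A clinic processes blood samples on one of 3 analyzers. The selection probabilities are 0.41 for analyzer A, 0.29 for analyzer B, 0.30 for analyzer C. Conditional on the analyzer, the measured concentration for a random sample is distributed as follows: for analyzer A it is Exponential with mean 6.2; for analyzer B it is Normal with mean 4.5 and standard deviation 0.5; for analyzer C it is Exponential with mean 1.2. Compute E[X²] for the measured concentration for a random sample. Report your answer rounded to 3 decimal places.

For each component E[X²] = Var + (mean)², giving A: 76.88; B: 20.5; C: 2.88.
Overall E[X²] = 0.41·76.88 + 0.29·20.5 + 0.3·2.88 = 38.3298.

38.330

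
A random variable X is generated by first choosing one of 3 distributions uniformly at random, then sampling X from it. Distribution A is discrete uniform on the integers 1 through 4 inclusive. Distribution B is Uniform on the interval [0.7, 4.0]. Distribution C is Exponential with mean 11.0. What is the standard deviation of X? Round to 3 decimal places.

7.576

Per component, A: μ=2.5, E[X²]=7.5; B: μ=2.35, E[X²]=6.43; C: μ=11, E[X²]=242.
E[X] = 0.333333·2.5 + 0.333333·2.35 + 0.333333·11 = 5.28333.
E[X²] = 0.333333·7.5 + 0.333333·6.43 + 0.333333·242 = 85.31.
Var(X) = E[X²] − (E[X])² = 85.31 − 27.9136 = 57.3964.
SD(X) = √57.3964 = 7.57604.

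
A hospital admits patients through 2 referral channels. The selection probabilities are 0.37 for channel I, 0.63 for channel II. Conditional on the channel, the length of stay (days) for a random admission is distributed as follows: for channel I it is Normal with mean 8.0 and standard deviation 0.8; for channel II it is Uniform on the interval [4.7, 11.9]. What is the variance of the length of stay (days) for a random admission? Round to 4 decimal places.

2.9794

Per component, I: μ=8, E[X²]=64.64; II: μ=8.3, E[X²]=73.21.
E[X] = 0.37·8 + 0.63·8.3 = 8.189.
E[X²] = 0.37·64.64 + 0.63·73.21 = 70.0391.
Var(X) = E[X²] − (E[X])² = 70.0391 − 67.0597 = 2.97938.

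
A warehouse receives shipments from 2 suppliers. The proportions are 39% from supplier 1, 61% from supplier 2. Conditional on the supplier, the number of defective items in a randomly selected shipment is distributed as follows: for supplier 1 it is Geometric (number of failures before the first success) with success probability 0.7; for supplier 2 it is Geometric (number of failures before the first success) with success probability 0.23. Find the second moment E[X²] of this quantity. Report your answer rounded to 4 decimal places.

16.0263

For each component E[X²] = Var + (mean)², giving 1: 0.795918; 2: 25.7637.
Overall E[X²] = 0.39·0.795918 + 0.61·25.7637 = 16.0263.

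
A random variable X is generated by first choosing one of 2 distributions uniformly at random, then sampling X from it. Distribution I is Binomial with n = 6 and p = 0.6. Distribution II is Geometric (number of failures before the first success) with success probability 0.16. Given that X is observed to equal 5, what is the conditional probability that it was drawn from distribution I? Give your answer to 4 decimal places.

0.7361

Likelihoods P(X=5 | ·): I: 0.186624; II: 0.0669139.
Posterior ∝ prior × likelihood. Numerator for I: 0.5·0.186624 = 0.093312.
Normalizing constant: 0.5·0.186624 + 0.5·0.0669139 = 0.126769.
P(I | observation) = 0.093312 / 0.126769 = 0.736079.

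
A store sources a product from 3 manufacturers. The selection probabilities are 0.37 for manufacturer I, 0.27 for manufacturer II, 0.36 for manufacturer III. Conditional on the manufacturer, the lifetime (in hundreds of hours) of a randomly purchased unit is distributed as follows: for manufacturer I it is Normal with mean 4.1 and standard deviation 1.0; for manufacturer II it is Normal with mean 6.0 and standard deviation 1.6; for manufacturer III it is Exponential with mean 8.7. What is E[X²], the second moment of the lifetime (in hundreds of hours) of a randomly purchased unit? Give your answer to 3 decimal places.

71.498

For each component E[X²] = Var + (mean)², giving I: 17.81; II: 38.56; III: 151.38.
Overall E[X²] = 0.37·17.81 + 0.27·38.56 + 0.36·151.38 = 71.4977.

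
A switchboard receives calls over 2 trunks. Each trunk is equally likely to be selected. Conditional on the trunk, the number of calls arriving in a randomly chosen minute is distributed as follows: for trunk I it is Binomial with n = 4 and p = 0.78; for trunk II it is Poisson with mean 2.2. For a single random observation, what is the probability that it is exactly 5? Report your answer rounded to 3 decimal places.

0.024

Conditional on each trunk, P(X = 5): I: 0; II: 0.0475866.
By total probability, P(X = 5) = 0.5·0 + 0.5·0.0475866 = 0.0237933.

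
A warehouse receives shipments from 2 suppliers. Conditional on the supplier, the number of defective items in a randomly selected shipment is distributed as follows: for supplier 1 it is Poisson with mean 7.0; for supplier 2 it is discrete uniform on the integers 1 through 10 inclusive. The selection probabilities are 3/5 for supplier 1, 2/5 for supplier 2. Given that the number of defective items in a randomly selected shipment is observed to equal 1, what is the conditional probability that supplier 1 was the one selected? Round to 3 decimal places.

Likelihoods P(X=1 | ·): 1: 0.00638317; 2: 0.1.
Posterior ∝ prior × likelihood. Numerator for 1: 0.6·0.00638317 = 0.0038299.
Normalizing constant: 0.6·0.00638317 + 0.4·0.1 = 0.0438299.
P(1 | observation) = 0.0038299 / 0.0438299 = 0.0873811.

0.087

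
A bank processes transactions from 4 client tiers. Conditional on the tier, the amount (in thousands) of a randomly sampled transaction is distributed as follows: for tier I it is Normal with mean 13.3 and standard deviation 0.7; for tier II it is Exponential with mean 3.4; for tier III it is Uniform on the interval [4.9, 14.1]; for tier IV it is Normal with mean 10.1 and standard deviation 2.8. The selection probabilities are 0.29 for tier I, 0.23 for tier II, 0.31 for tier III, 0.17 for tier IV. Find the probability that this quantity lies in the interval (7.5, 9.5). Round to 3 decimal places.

0.119

Conditional on each tier, P(7.5 < X < 9.5): I: 2.84035e-08; II: 0.0489845; III: 0.217391; IV: 0.238607.
By total probability, P(7.5 < X < 9.5) = 0.29·2.84035e-08 + 0.23·0.0489845 + 0.31·0.217391 + 0.17·0.238607 = 0.119221.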